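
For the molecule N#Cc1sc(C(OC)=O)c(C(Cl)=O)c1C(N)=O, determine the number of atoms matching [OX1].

3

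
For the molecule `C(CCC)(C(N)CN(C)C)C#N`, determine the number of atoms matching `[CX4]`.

8

The query [CX4] means: C with X4: aliphatic carbon with exactly 4 total connections (bonds + H).
Check the 12 heavy atoms by environment: 8× C (X4) → match; 2× N (X3) → no; 1× C (X2) → no; 1× N (X1) → no.
That gives 8 matching atoms.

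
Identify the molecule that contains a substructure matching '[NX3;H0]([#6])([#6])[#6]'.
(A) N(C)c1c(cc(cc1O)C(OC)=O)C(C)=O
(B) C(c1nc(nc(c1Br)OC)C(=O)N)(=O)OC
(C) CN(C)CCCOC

C

[NX3;H0]([#6])([#6])[#6] describes a trivalent nitrogen with no H, bonded to three carbons (a tertiary amine).
(A) has an N-methylamino group (-NHCH3) but the nitrogen still has one H (H1), not H0.
(B) has a primary amide (-C(=O)NH2) but the amide nitrogen has H2 and only one carbon neighbour.
(C) contains a dimethylamino group (-N(CH3)2), which satisfies every atom and bond constraint.
So the answer is (C).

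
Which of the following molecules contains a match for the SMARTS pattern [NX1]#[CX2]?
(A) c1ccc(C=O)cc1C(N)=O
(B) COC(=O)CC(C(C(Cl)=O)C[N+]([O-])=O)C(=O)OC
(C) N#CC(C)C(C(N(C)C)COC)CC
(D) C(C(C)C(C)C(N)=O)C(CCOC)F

C

[NX1]#[CX2] describes a nitrogen triple-bonded to a two-connected carbon (a nitrile).
(A) has a primary amide (-C(=O)NH2) but the nitrogen is NX3, not NX1.
(B) has a nitro group (-[N+](=O)[O-]) but there is no C#N triple bond.
(C) contains a nitrile (-C#N), which satisfies every atom and bond constraint.
(D) has a primary amide (-C(=O)NH2) but the nitrogen is NX3, not NX1.
So the answer is (C).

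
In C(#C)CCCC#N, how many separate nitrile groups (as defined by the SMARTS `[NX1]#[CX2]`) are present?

1

[NX1]#[CX2] is the SMARTS for a nitrile: a nitrogen triple-bonded to a two-connected carbon.
Exactly one fragment in the molecule meets all constraints, giving 1 match.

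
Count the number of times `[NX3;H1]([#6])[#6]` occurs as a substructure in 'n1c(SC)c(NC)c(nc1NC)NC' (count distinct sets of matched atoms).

3

[NX3;H1]([#6])[#6] is the SMARTS for a secondary amine: a trivalent nitrogen with one H, bonded to two carbons.
The molecule carries 3 separate instances of an N-methylamino group (-NHCH3) meeting every constraint; each maps to a distinct set of atoms, giving 3 matches.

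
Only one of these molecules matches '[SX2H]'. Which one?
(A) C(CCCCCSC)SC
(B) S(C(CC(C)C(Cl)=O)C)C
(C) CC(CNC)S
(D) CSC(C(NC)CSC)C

C

[SX2H] describes an aliphatic sulfur with two connections, one being H (a thiol).
(A) has a methylthio ether (-SCH3) but the sulfur has H0 (bonded to two carbons), not H1.
(B) has a methylthio ether (-SCH3) but the sulfur has H0 (bonded to two carbons), not H1.
(C) contains a thiol (-SH), which satisfies every atom and bond constraint.
(D) has a methylthio ether (-SCH3) but the sulfur has H0 (bonded to two carbons), not H1.
So the answer is (C).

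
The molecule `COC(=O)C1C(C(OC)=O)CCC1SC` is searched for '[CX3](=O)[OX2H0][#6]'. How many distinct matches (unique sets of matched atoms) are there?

2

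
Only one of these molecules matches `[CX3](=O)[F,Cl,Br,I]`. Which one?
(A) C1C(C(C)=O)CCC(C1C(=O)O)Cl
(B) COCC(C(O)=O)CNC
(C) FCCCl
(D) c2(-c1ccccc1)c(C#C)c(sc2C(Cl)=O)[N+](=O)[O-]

[CX3](=O)[F,Cl,Br,I] describes a carbonyl carbon bonded to a halogen (an acyl halide).
(A) has a chloro substituent but the Cl is not on a carbonyl carbon.
(B) has a carboxylic acid group (-C(=O)OH) but the carbonyl is bonded to -OH, not to a halogen.
(C) has a chloro substituent but the Cl is not on a carbonyl carbon.
(D) contains an acyl chloride (-C(=O)Cl), which satisfies every atom and bond constraint.
So the answer is (D).

D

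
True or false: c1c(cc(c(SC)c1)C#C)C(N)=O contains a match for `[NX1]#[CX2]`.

False

The pattern [NX1]#[CX2] describes a nitrogen triple-bonded to a two-connected carbon — a nitrile.
The closest candidate here is a primary amide (-C(=O)NH2), but the nitrogen is NX3, not NX1. No other fragment satisfies the full query, so there is no match.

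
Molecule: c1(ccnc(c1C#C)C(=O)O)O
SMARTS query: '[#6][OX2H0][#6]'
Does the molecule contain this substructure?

No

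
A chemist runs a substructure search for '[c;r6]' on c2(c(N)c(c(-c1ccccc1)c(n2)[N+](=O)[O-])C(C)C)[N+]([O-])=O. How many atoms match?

11

Check the 22 heavy atoms by environment: 1× n (aromatic, in 6-ring) → no; 11× c (aromatic, in 6-ring) → match; 3× C (acyclic) → no; 2× N (charge +1, acyclic) → no; 2× O (charge -1, acyclic) → no; 2× O (acyclic) → no; 1× N (acyclic) → no.
That gives 11 matching atoms.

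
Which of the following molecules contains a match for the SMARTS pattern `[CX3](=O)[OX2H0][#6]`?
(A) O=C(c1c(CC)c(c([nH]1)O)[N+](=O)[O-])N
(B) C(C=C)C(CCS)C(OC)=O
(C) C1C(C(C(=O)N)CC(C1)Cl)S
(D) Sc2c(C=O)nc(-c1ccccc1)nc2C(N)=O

[CX3](=O)[OX2H0][#6] describes a carbonyl carbon bonded to an oxygen that is itself bonded to carbon (no H on that O) (an ester).
(A) has a primary amide (-C(=O)NH2) but the carbonyl is bonded to N, not to an O-C linkage.
(B) contains a methyl-ester group (-C(=O)OCH3), which satisfies every atom and bond constraint.
(C) has a primary amide (-C(=O)NH2) but the carbonyl is bonded to N, not to an O-C linkage.
(D) has a primary amide (-C(=O)NH2) but the carbonyl is bonded to N, not to an O-C linkage.
So the answer is (B).

B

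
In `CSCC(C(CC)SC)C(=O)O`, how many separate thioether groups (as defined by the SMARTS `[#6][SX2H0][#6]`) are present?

2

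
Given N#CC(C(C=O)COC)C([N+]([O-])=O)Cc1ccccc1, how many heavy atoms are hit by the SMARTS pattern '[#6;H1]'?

The query [#6;H1] means: any carbon bearing exactly one hydrogen.
Check the 20 heavy atoms by environment: 2× C (H2) → no; 4× C (H1) → match; 3× O (H0) → no; 1× C (H3) → no; 1× N (charge +1, H0) → no; 1× O (charge -1, H0) → no; 1× c (aromatic, H0) → no; 5× c (aromatic, H1) → match; 1× C (H0) → no; 1× N (H0) → no.
Summing the matching environments: 4 + 5 = 9 matching atoms.

9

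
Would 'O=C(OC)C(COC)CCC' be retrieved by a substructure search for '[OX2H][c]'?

The pattern [OX2H][c] describes a hydroxyl oxygen attached to an aromatic carbon — a phenol.
The closest candidate here is a methoxy ether (-OCH3), but the oxygen has H0, not H1. No other fragment satisfies the full query, so there is no match.

No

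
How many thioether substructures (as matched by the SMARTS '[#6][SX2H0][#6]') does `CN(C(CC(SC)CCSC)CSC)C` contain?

3

[#6][SX2H0][#6] is the SMARTS for a thioether: an aliphatic sulfur bridging two carbons with no H on the sulfur.
The molecule carries 3 separate instances of a methylthio ether (-SCH3) meeting every constraint; each maps to a distinct set of atoms, giving 3 matches.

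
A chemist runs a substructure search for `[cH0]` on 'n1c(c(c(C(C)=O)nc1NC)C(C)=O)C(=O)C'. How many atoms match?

4

Check the 17 heavy atoms by environment: 2× n (aromatic, H0) → no; 4× c (aromatic, H0) → match; 3× C (H0) → no; 3× O (H0) → no; 4× C (H3) → no; 1× N (H1) → no.
That gives 4 matching atoms.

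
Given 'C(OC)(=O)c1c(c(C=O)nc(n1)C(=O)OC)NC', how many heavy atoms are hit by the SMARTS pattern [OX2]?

2

The query [OX2] means: aliphatic oxygen with two total connections — ether, hydroxyl, or ester single-bond O.
Check the 18 heavy atoms by environment: 2× n (aromatic, X2) → no; 4× c (aromatic, X3) → no; 3× C (X3) → no; 3× O (X1) → no; 2× O (X2) → match; 3× C (X4) → no; 1× N (X3) → no.
That gives 2 matching atoms.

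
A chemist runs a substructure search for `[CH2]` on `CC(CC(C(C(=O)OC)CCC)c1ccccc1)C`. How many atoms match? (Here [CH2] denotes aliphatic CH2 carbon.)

3

The query [CH2] means: aliphatic carbon with exactly two hydrogens.
Check the 19 heavy atoms by environment: 3× C (H2) → match; 3× C (H1) → no; 4× C (H3) → no; 1× c (aromatic, H0) → no; 5× c (aromatic, H1) → no; 1× C (H0) → no; 2× O (H0) → no.
That gives 3 matching atoms.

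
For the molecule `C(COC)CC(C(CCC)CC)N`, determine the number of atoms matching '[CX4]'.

11

The query [CX4] means: C with X4: aliphatic carbon with exactly 4 total connections (bonds + H).
Check the 13 heavy atoms by environment: 11× C (X4) → match; 1× O (X2) → no; 1× N (X3) → no.
That gives 11 matching atoms.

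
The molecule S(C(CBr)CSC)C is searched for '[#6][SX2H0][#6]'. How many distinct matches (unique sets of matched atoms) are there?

[#6][SX2H0][#6] is the SMARTS for a thioether: an aliphatic sulfur bridging two carbons with no H on the sulfur.
The molecule carries 2 separate instances of a methylthio ether (-SCH3) meeting every constraint; each maps to a distinct set of atoms, giving 2 matches.

2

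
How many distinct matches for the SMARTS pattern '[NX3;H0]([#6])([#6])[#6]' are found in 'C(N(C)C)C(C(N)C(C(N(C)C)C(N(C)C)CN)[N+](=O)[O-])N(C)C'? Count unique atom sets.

4

[NX3;H0]([#6])([#6])[#6] is the SMARTS for a tertiary amine: a trivalent nitrogen with no H, bonded to three carbons.
The molecule carries 4 separate instances of a dimethylamino group (-N(CH3)2) meeting every constraint; each maps to a distinct set of atoms, giving 4 matches.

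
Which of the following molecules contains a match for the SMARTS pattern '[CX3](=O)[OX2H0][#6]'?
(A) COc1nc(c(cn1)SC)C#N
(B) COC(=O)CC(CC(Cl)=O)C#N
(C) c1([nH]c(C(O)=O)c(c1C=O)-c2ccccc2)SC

[CX3](=O)[OX2H0][#6] describes a carbonyl carbon bonded to an oxygen that is itself bonded to carbon (no H on that O) (an ester).
(A) has a methoxy ether (-OCH3) but the ether oxygen is not adjacent to a C=O carbon.
(B) contains a methyl-ester group (-C(=O)OCH3), which satisfies every atom and bond constraint.
(C) has a carboxylic acid group (-C(=O)OH) but the singly-bonded O carries H (OX2H1, not H0).
So the answer is (B).

B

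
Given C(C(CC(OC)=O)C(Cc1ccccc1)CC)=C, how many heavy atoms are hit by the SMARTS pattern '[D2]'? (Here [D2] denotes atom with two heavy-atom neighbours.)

10

The query [D2] means: atom with exactly two heavy-atom neighbours.
Check the 18 heavy atoms by environment: 4× C (D2) → match; 3× C (D3) → no; 1× c (aromatic, D3) → no; 5× c (aromatic, D2) → match; 3× C (D1) → no; 1× O (D1) → no; 1× O (D2) → match.
Summing the matching environments: 4 + 5 + 1 = 10 matching atoms.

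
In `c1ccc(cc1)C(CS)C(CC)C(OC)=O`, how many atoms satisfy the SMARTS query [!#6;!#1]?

3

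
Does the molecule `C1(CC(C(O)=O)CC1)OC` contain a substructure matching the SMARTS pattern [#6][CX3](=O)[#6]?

No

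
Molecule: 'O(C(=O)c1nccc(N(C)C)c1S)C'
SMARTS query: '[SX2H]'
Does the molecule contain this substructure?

Yes

The pattern [SX2H] describes an aliphatic sulfur with two connections, one being H — a thiol.
The molecule carries a thiol (-SH), whose atoms satisfy every constraint of the query, so the pattern matches.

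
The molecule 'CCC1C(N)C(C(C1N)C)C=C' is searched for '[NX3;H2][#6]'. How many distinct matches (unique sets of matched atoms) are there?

[NX3;H2][#6] is the SMARTS for a primary amine: a trivalent nitrogen with two H attached to carbon.
The molecule carries 2 separate instances of a primary amino group (-NH2) meeting every constraint; each maps to a distinct set of atoms, giving 2 matches.

2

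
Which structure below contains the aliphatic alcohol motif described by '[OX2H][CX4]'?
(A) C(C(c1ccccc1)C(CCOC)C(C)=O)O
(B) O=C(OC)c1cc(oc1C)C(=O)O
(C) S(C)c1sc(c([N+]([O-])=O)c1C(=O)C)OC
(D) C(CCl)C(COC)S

A

[OX2H][CX4] describes a hydroxyl oxygen bound to an sp3 (X4) carbon (an aliphatic alcohol).
(A) contains a hydroxyl group (-OH), which satisfies every atom and bond constraint.
(B) has a carboxylic acid group (-C(=O)OH) but the -OH is on a CX3 carbonyl carbon, not a CX4 carbon.
(C) has a methoxy ether (-OCH3) but the oxygen has H0 (ether), not H1.
(D) has a methoxy ether (-OCH3) but the oxygen has H0 (ether), not H1.
So the answer is (A).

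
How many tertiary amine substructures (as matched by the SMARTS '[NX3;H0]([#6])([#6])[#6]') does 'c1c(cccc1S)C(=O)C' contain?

0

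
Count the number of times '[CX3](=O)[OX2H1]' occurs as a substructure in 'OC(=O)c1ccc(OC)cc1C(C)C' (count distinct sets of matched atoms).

1

[CX3](=O)[OX2H1] is the SMARTS for a carboxylic acid: an sp2 carbon double-bonded to O and single-bonded to an -OH oxygen.
Exactly one fragment in the molecule meets all constraints, giving 1 match.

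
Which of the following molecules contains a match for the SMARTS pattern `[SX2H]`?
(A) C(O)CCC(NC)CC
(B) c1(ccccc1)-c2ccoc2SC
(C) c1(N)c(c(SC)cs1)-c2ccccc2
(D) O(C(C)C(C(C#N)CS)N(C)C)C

D

[SX2H] describes an aliphatic sulfur with two connections, one being H (a thiol).
(A) has a hydroxyl group (-OH) but it is an -OH, not an -SH.
(B) has a methylthio ether (-SCH3) but the sulfur has H0 (bonded to two carbons), not H1.
(C) has a methylthio ether (-SCH3) but the sulfur has H0 (bonded to two carbons), not H1.
(D) contains a thiol (-SH), which satisfies every atom and bond constraint.
So the answer is (D).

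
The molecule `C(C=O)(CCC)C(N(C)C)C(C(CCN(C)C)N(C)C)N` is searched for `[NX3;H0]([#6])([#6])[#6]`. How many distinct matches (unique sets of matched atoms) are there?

[NX3;H0]([#6])([#6])[#6] is the SMARTS for a tertiary amine: a trivalent nitrogen with no H, bonded to three carbons.
The molecule carries 3 separate instances of a dimethylamino group (-N(CH3)2) meeting every constraint; each maps to a distinct set of atoms, giving 3 matches.

3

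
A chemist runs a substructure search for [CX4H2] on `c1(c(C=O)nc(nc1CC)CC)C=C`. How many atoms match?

The query [CX4H2] means: sp3 carbon (X4) with exactly two hydrogens.
Check the 14 heavy atoms by environment: 2× n (aromatic, H0, X2) → no; 4× c (aromatic, H0, X3) → no; 2× C (H1, X3) → no; 1× O (H0, X1) → no; 1× C (H2, X3) → no; 2× C (H2, X4) → match; 2× C (H3, X4) → no.
That gives 2 matching atoms.

2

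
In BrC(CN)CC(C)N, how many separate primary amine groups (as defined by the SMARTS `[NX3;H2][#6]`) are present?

[NX3;H2][#6] is the SMARTS for a primary amine: a trivalent nitrogen with two H attached to carbon.
The molecule carries 2 separate instances of a primary amino group (-NH2) meeting every constraint; each maps to a distinct set of atoms, giving 2 matches.

2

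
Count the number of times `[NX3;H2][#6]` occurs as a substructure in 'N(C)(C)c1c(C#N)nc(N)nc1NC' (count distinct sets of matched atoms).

1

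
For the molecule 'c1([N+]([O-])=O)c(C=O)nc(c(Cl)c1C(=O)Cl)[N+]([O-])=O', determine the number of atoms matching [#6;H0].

The query [#6;H0] means: any carbon with no attached hydrogen.
Check the 18 heavy atoms by environment: 1× n (aromatic, H0) → no; 5× c (aromatic, H0) → match; 2× N (charge +1, H0) → no; 2× O (charge -1, H0) → no; 4× O (H0) → no; 1× C (H1) → no; 2× Cl (H0) → no; 1× C (H0) → match.
Summing the matching environments: 5 + 1 = 6 matching atoms.

6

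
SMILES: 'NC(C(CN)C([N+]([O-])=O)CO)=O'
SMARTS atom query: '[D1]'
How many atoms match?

6

The query [D1] means: atom with exactly one heavy-atom neighbour (degree 1).
Check the 12 heavy atoms by environment: 2× C (D2) → no; 3× C (D3) → no; 2× N (D1) → match; 3× O (D1) → match; 1× N (charge +1, D3) → no; 1× O (charge -1, D1) → match.
Summing the matching environments: 2 + 3 + 1 = 6 matching atoms.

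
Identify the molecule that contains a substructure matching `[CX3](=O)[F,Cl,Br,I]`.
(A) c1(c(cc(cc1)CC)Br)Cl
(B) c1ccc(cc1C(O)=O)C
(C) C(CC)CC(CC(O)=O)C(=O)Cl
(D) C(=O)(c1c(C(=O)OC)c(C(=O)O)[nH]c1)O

C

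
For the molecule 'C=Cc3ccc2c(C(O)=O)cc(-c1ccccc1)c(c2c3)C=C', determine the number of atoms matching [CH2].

2

The query [CH2] means: aliphatic carbon with exactly two hydrogens.
Check the 23 heavy atoms by environment: 7× c (aromatic, H0) → no; 9× c (aromatic, H1) → no; 2× C (H1) → no; 2× C (H2) → match; 1× C (H0) → no; 1× O (H0) → no; 1× O (H1) → no.
That gives 2 matching atoms.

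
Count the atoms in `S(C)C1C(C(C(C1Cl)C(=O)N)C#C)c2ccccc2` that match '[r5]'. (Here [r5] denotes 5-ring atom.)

5

Check the 19 heavy atoms by environment: 5× C (in 5-ring) → match; 4× C (acyclic) → no; 1× O (acyclic) → no; 1× N (acyclic) → no; 1× Cl (acyclic) → no; 6× c (aromatic, in 6-ring) → no; 1× S (acyclic) → no.
That gives 5 matching atoms.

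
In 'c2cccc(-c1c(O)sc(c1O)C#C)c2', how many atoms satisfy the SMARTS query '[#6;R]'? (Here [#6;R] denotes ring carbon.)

10

The query [#6;R] means: carbon that is part of a ring.
Check the 15 heavy atoms by environment: 1× s (aromatic, in 5-ring) → no; 4× c (aromatic, in 5-ring) → match; 6× c (aromatic, in 6-ring) → match; 2× O (acyclic) → no; 2× C (acyclic) → no.
Summing the matching environments: 4 + 6 = 10 matching atoms.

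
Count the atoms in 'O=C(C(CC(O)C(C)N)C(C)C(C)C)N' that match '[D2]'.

Check the 15 heavy atoms by environment: 4× C (D1) → no; 6× C (D3) → no; 1× C (D2) → match; 2× N (D1) → no; 2× O (D1) → no.
That gives 1 matching atom.

1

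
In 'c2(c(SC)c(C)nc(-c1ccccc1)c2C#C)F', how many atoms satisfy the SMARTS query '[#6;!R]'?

The query [#6;!R] means: carbon not in any ring.
Check the 18 heavy atoms by environment: 1× n (aromatic, in 6-ring) → no; 11× c (aromatic, in 6-ring) → no; 1× F (acyclic) → no; 4× C (acyclic) → match; 1× S (acyclic) → no.
That gives 4 matching atoms.

4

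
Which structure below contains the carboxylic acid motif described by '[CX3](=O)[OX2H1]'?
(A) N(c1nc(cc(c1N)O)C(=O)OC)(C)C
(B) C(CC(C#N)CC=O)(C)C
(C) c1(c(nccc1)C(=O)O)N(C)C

C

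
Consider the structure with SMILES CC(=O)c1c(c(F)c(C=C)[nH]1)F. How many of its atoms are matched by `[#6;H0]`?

5

Check the 12 heavy atoms by environment: 1× n (aromatic, H1) → no; 4× c (aromatic, H0) → match; 1× C (H0) → match; 1× O (H0) → no; 1× C (H3) → no; 1× C (H1) → no; 1× C (H2) → no; 2× F (H0) → no.
Summing the matching environments: 4 + 1 = 5 matching atoms.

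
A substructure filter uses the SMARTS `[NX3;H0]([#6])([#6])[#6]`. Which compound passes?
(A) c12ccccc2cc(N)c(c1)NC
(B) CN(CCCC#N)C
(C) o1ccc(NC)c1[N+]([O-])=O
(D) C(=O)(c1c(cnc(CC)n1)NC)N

B

[NX3;H0]([#6])([#6])[#6] describes a trivalent nitrogen with no H, bonded to three carbons (a tertiary amine).
(A) has an N-methylamino group (-NHCH3) but the nitrogen still has one H (H1), not H0.
(B) contains a dimethylamino group (-N(CH3)2), which satisfies every atom and bond constraint.
(C) has an N-methylamino group (-NHCH3) but the nitrogen still has one H (H1), not H0.
(D) has an N-methylamino group (-NHCH3) but the nitrogen still has one H (H1), not H0.
So the answer is (B).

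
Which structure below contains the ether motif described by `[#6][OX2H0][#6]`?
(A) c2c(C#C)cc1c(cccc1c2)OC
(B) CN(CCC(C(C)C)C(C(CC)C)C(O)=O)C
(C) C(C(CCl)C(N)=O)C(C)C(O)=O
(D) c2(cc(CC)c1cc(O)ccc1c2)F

[#6][OX2H0][#6] describes an aliphatic oxygen bridging two carbons with no H on the oxygen (an ether).
(A) contains a methoxy ether (-OCH3), which satisfies every atom and bond constraint.
(B) has a carboxylic acid group (-C(=O)OH) but the -OH oxygen has H1; the =O is OX1, not OX2.
(C) has a carboxylic acid group (-C(=O)OH) but the -OH oxygen has H1; the =O is OX1, not OX2.
(D) has a hydroxyl group (-OH) but the oxygen has H1, not H0 bridging two carbons.
So the answer is (A).

A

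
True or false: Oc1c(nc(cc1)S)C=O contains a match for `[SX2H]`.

The pattern [SX2H] describes an aliphatic sulfur with two connections, one being H — a thiol.
The molecule carries a thiol (-SH), whose atoms satisfy every constraint of the query, so the pattern matches.

True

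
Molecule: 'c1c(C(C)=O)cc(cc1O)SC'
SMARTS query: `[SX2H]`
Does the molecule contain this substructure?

The pattern [SX2H] describes an aliphatic sulfur with two connections, one being H — a thiol.
The closest candidate here is a hydroxyl group (-OH), but it is an -OH, not an -SH. No other fragment satisfies the full query, so there is no match.

No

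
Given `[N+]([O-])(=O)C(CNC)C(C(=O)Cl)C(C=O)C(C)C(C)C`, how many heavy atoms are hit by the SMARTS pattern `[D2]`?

3

The query [D2] means: atom with exactly two heavy-atom neighbours.
Check the 19 heavy atoms by environment: 4× C (D1) → no; 6× C (D3) → no; 2× C (D2) → match; 1× N (charge +1, D3) → no; 1× O (charge -1, D1) → no; 3× O (D1) → no; 1× Cl (D1) → no; 1× N (D2) → match.
Summing the matching environments: 2 + 1 = 3 matching atoms.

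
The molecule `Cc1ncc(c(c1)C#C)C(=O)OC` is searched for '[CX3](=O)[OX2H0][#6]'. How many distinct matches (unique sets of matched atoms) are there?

1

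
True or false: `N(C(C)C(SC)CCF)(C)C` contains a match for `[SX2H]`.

False

The pattern [SX2H] describes an aliphatic sulfur with two connections, one being H — a thiol.
The closest candidate here is a methylthio ether (-SCH3), but the sulfur has H0 (bonded to two carbons), not H1. No other fragment satisfies the full query, so there is no match.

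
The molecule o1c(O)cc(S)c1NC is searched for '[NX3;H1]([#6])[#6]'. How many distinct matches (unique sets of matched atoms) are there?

1

[NX3;H1]([#6])[#6] is the SMARTS for a secondary amine: a trivalent nitrogen with one H, bonded to two carbons.
Exactly one fragment in the molecule meets all constraints, giving 1 match.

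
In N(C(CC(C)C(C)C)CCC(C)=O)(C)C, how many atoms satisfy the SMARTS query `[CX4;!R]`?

12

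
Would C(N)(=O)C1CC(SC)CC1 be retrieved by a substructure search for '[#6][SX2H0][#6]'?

The pattern [#6][SX2H0][#6] describes an aliphatic sulfur bridging two carbons with no H on the sulfur — a thioether.
The molecule carries a methylthio ether (-SCH3), whose atoms satisfy every constraint of the query, so the pattern matches.

Yes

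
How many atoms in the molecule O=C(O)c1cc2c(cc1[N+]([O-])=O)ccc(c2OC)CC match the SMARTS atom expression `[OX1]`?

Check the 20 heavy atoms by environment: 10× c (aromatic, X3) → no; 3× C (X4) → no; 1× C (X3) → no; 2× O (X1) → match; 2× O (X2) → no; 1× N (charge +1, X3) → no; 1× O (charge -1, X1) → match.
Summing the matching environments: 2 + 1 = 3 matching atoms.

3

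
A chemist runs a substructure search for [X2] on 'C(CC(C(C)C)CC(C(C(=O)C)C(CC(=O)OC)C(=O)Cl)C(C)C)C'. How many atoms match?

1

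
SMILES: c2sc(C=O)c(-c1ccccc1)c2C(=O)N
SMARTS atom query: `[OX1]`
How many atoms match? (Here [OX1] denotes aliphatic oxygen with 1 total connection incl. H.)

2

The query [OX1] means: aliphatic oxygen with one total connection — typically a carbonyl =O or an oxide.
Check the 16 heavy atoms by environment: 1× s (aromatic, X2) → no; 10× c (aromatic, X3) → no; 2× C (X3) → no; 2× O (X1) → match; 1× N (X3) → no.
That gives 2 matching atoms.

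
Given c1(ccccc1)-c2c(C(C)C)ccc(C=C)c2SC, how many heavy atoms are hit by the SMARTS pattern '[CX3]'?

The query [CX3] means: C with X3: aliphatic carbon with exactly 3 total connections.
Check the 19 heavy atoms by environment: 12× c (aromatic, X3) → no; 2× C (X3) → match; 1× S (X2) → no; 4× C (X4) → no.
That gives 2 matching atoms.

2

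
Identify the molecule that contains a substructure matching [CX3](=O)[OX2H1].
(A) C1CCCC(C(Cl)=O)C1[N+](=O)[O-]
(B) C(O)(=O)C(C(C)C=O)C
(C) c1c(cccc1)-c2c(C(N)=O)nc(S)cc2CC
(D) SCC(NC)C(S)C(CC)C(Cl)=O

[CX3](=O)[OX2H1] describes an sp2 carbon double-bonded to O and single-bonded to an -OH oxygen (a carboxylic acid).
(A) has an acyl chloride (-C(=O)Cl) but the carbonyl is bonded to Cl, not to an -OH oxygen.
(B) contains a carboxylic acid group (-C(=O)OH), which satisfies every atom and bond constraint.
(C) has a primary amide (-C(=O)NH2) but the carbonyl is bonded to N, not to an -OH oxygen.
(D) has an acyl chloride (-C(=O)Cl) but the carbonyl is bonded to Cl, not to an -OH oxygen.
So the answer is (B).

B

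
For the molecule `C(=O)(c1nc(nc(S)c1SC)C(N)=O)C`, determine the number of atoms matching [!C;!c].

7

Check the 15 heavy atoms by environment: 2× n (aromatic) → match; 4× c (aromatic) → no; 2× S → match; 4× C → no; 2× O → match; 1× N → match.
Summing the matching environments: 2 + 2 + 2 + 1 = 7 matching atoms.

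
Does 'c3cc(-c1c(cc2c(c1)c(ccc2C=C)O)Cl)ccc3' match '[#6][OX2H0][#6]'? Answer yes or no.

No

The pattern [#6][OX2H0][#6] describes an aliphatic oxygen bridging two carbons with no H on the oxygen — an ether.
The closest candidate here is a hydroxyl group (-OH), but the oxygen has H1, not H0 bridging two carbons. No other fragment satisfies the full query, so there is no match.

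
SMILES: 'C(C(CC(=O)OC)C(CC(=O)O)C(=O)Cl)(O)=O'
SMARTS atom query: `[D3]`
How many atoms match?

The query [D3] means: atom with exactly three heavy-atom neighbours.
Check the 17 heavy atoms by environment: 2× C (D2) → no; 6× C (D3) → match; 6× O (D1) → no; 1× O (D2) → no; 1× C (D1) → no; 1× Cl (D1) → no.
That gives 6 matching atoms.

6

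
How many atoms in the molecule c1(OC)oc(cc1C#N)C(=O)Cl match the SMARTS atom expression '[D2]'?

4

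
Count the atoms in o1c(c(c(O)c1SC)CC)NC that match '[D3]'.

4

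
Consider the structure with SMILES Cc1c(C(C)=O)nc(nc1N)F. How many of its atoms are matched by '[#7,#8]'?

Check the 12 heavy atoms by environment: 2× n (aromatic) → match; 4× c (aromatic) → no; 3× C → no; 1× O → match; 1× F → no; 1× N → match.
Summing the matching environments: 2 + 1 + 1 = 4 matching atoms.

4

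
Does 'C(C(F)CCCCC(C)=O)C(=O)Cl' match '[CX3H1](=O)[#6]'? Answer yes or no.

No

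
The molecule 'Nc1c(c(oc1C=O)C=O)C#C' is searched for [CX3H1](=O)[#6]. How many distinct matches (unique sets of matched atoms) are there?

2

[CX3H1](=O)[#6] is the SMARTS for an aldehyde: an sp2 carbon with one H, double-bonded to O and single-bonded to carbon.
The molecule carries 2 separate instances of an aldehyde (-CHO) meeting every constraint; each maps to a distinct set of atoms, giving 2 matches.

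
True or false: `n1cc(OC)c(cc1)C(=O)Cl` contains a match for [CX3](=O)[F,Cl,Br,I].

True

The pattern [CX3](=O)[F,Cl,Br,I] describes a carbonyl carbon bonded to a halogen — an acyl halide.
The molecule carries an acyl chloride (-C(=O)Cl), whose atoms satisfy every constraint of the query, so the pattern matches.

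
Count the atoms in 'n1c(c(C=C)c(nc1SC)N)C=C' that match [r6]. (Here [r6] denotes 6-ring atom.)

6

Check the 13 heavy atoms by environment: 2× n (aromatic, in 6-ring) → match; 4× c (aromatic, in 6-ring) → match; 1× S (acyclic) → no; 5× C (acyclic) → no; 1× N (acyclic) → no.
Summing the matching environments: 2 + 4 = 6 matching atoms.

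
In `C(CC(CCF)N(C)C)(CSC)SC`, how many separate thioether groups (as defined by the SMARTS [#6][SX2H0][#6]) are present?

[#6][SX2H0][#6] is the SMARTS for a thioether: an aliphatic sulfur bridging two carbons with no H on the sulfur.
The molecule carries 2 separate instances of a methylthio ether (-SCH3) meeting every constraint; each maps to a distinct set of atoms, giving 2 matches.

2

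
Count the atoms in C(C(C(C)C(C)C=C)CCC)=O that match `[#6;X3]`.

3

The query [#6;X3] means: any carbon (aromatic or not) with three total connections.
Check the 12 heavy atoms by environment: 8× C (X4) → no; 3× C (X3) → match; 1× O (X1) → no.
That gives 3 matching atoms.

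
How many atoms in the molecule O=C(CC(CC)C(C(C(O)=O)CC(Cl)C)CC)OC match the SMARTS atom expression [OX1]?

2

The query [OX1] means: aliphatic oxygen with one total connection — typically a carbonyl =O or an oxide.
Check the 19 heavy atoms by environment: 12× C (X4) → no; 1× Cl (X1) → no; 2× C (X3) → no; 2× O (X1) → match; 2× O (X2) → no.
That gives 2 matching atoms.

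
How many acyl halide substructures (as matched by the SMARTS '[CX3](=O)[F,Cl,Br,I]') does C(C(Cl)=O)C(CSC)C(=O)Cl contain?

2

[CX3](=O)[F,Cl,Br,I] is the SMARTS for an acyl halide: a carbonyl carbon bonded to a halogen.
The molecule carries 2 separate instances of an acyl chloride (-C(=O)Cl) meeting every constraint; each maps to a distinct set of atoms, giving 2 matches.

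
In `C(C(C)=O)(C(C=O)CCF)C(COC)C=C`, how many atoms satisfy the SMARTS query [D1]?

6

The query [D1] means: atom with exactly one heavy-atom neighbour (degree 1).
Check the 16 heavy atoms by environment: 5× C (D2) → no; 4× C (D3) → no; 2× O (D1) → match; 3× C (D1) → match; 1× O (D2) → no; 1× F (D1) → match.
Summing the matching environments: 2 + 3 + 1 = 6 matching atoms.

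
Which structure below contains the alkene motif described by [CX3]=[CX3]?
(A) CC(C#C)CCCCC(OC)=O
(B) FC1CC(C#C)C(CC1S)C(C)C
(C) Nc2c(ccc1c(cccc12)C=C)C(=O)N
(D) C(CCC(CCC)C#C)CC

[CX3]=[CX3] describes a non-aromatic C=C double bond between two sp2 carbons (an alkene).
(A) has an ethynyl group (-C#CH) but the C-C bond is a triple bond, not a double bond.
(B) has an ethynyl group (-C#CH) but the C-C bond is a triple bond, not a double bond.
(C) contains a vinyl group (-CH=CH2), which satisfies every atom and bond constraint.
(D) has an ethynyl group (-C#CH) but the C-C bond is a triple bond, not a double bond.
So the answer is (C).

C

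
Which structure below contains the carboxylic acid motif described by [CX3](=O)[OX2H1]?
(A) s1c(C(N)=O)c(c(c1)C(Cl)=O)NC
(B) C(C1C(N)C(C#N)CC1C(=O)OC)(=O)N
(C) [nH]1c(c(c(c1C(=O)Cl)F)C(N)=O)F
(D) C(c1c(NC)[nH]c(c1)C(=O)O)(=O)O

D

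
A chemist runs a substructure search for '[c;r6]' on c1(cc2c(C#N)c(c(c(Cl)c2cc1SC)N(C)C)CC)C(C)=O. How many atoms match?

The query [c;r6] means: aromatic carbon that belongs to a six-membered ring.
Check the 23 heavy atoms by environment: 10× c (aromatic, in 6-ring) → match; 1× S (acyclic) → no; 8× C (acyclic) → no; 1× Cl (acyclic) → no; 1× O (acyclic) → no; 2× N (acyclic) → no.
That gives 10 matching atoms.

10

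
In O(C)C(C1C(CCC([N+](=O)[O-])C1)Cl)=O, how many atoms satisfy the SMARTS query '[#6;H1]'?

3

The query [#6;H1] means: any carbon bearing exactly one hydrogen.
Check the 14 heavy atoms by environment: 3× C (H1) → match; 3× C (H2) → no; 1× Cl (H0) → no; 1× C (H0) → no; 3× O (H0) → no; 1× C (H3) → no; 1× N (charge +1, H0) → no; 1× O (charge -1, H0) → no.
That gives 3 matching atoms.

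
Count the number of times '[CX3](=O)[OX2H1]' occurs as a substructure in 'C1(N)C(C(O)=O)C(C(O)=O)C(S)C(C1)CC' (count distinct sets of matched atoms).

[CX3](=O)[OX2H1] is the SMARTS for a carboxylic acid: an sp2 carbon double-bonded to O and single-bonded to an -OH oxygen.
The molecule carries 2 separate instances of a carboxylic acid group (-C(=O)OH) meeting every constraint; each maps to a distinct set of atoms, giving 2 matches.

2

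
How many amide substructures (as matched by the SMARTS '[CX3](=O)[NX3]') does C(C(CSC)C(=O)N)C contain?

1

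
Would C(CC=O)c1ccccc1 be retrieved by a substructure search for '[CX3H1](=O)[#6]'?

The pattern [CX3H1](=O)[#6] describes an sp2 carbon with one H, double-bonded to O and single-bonded to carbon — an aldehyde.
The molecule carries an aldehyde (-CHO), whose atoms satisfy every constraint of the query, so the pattern matches.

Yes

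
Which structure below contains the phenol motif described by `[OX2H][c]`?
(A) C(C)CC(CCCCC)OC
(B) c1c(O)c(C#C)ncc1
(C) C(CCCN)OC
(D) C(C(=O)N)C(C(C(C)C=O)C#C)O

B

[OX2H][c] describes a hydroxyl oxygen attached to an aromatic carbon (a phenol).
(A) has a methoxy ether (-OCH3) but the oxygen has H0, not H1.
(B) contains a hydroxyl group (-OH), which satisfies every atom and bond constraint.
(C) has a methoxy ether (-OCH3) but the oxygen has H0, not H1.
(D) has a hydroxyl group (-OH) but the -OH is on an aliphatic carbon, not an aromatic c.
So the answer is (B).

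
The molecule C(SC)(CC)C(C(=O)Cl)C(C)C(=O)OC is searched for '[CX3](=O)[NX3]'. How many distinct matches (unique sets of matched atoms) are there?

0

[CX3](=O)[NX3] is the SMARTS for an amide: a carbonyl carbon bonded to a trivalent nitrogen.
The molecule has a methyl-ester group (-C(=O)OCH3), but the carbonyl is bonded to O, not to an NX3 nitrogen; nothing else fits, so there are 0 matches.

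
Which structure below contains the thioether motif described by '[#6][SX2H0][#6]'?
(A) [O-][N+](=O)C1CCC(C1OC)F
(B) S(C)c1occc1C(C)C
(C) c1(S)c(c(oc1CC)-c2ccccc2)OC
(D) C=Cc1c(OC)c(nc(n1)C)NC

[#6][SX2H0][#6] describes an aliphatic sulfur bridging two carbons with no H on the sulfur (a thioether).
(A) has a methoxy ether (-OCH3) but the bridging atom is O, not S.
(B) contains a methylthio ether (-SCH3), which satisfies every atom and bond constraint.
(C) has a methoxy ether (-OCH3) but the bridging atom is O, not S.
(D) has a methoxy ether (-OCH3) but the bridging atom is O, not S.
So the answer is (B).

B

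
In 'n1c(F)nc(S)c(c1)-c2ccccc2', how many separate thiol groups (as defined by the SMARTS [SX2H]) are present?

1

[SX2H] is the SMARTS for a thiol: an aliphatic sulfur with two connections, one being H.
Exactly one fragment in the molecule meets all constraints, giving 1 match.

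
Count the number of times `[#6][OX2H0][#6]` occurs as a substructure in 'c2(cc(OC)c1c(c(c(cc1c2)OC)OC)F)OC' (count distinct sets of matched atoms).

4

[#6][OX2H0][#6] is the SMARTS for an ether: an aliphatic oxygen bridging two carbons with no H on the oxygen.
The molecule carries 4 separate instances of a methoxy ether (-OCH3) meeting every constraint; each maps to a distinct set of atoms, giving 4 matches.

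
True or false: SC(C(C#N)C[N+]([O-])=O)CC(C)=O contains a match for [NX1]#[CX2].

True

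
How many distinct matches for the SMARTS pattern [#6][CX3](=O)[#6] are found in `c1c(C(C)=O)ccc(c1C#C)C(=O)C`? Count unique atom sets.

[#6][CX3](=O)[#6] is the SMARTS for a ketone: a carbonyl carbon (no H) flanked by two carbons.
The molecule carries 2 separate instances of an acetyl/ketone group (-C(=O)CH3) meeting every constraint; each maps to a distinct set of atoms, giving 2 matches.

2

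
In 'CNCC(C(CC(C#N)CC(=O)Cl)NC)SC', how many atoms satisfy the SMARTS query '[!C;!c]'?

Check the 17 heavy atoms by environment: 11× C → no; 1× O → match; 1× Cl → match; 1× S → match; 3× N → match.
Summing the matching environments: 1 + 1 + 1 + 3 = 6 matching atoms.

6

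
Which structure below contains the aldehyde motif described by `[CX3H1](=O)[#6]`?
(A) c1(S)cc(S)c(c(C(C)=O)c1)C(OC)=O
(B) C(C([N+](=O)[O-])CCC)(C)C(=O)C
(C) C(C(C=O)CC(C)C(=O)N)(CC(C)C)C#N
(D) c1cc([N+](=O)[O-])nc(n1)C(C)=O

C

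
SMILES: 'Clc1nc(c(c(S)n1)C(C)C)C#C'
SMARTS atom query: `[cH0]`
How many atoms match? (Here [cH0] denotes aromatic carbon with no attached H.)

4

Check the 13 heavy atoms by environment: 2× n (aromatic, H0) → no; 4× c (aromatic, H0) → match; 1× S (H1) → no; 1× C (H0) → no; 2× C (H1) → no; 1× Cl (H0) → no; 2× C (H3) → no.
That gives 4 matching atoms.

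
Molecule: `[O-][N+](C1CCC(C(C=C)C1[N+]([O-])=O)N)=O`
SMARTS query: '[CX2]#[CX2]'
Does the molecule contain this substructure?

The pattern [CX2]#[CX2] describes a carbon-carbon triple bond — an alkyne.
The closest candidate here is a vinyl group (-CH=CH2), but the C=C is a double bond; both carbons are CX3, not CX2. No other fragment satisfies the full query, so there is no match.

No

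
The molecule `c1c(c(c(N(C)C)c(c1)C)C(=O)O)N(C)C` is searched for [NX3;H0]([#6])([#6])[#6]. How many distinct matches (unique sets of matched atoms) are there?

2

[NX3;H0]([#6])([#6])[#6] is the SMARTS for a tertiary amine: a trivalent nitrogen with no H, bonded to three carbons.
The molecule carries 2 separate instances of a dimethylamino group (-N(CH3)2) meeting every constraint; each maps to a distinct set of atoms, giving 2 matches.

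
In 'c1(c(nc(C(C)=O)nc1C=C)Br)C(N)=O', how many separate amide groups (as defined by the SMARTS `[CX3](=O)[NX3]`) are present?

1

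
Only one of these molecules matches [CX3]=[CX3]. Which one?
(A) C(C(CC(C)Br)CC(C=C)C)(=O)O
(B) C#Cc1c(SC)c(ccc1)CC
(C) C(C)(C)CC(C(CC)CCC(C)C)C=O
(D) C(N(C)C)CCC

A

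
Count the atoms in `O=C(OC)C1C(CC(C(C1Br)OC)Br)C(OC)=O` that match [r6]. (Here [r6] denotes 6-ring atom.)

The query [r6] means: r6 matches atoms in a six-membered ring.
Check the 18 heavy atoms by environment: 6× C (in 6-ring) → match; 5× C (acyclic) → no; 5× O (acyclic) → no; 2× Br (acyclic) → no.
That gives 6 matching atoms.

6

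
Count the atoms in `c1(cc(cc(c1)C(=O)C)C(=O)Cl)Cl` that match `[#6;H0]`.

5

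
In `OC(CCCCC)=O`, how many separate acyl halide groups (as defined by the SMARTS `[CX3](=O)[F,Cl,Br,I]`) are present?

[CX3](=O)[F,Cl,Br,I] is the SMARTS for an acyl halide: a carbonyl carbon bonded to a halogen.
The molecule has a carboxylic acid group (-C(=O)OH), but the carbonyl is bonded to -OH, not to a halogen; nothing else fits, so there are 0 matches.

0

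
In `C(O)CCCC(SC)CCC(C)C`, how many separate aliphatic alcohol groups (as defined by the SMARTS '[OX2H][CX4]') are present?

1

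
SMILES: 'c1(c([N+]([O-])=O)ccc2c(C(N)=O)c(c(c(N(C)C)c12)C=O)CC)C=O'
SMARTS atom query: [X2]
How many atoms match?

Check the 25 heavy atoms by environment: 10× c (aromatic, X3) → no; 3× C (X3) → no; 4× O (X1) → no; 2× N (X3) → no; 1× N (charge +1, X3) → no; 1× O (charge -1, X1) → no; 4× C (X4) → no.
No environment satisfies the query, so 0 matching atoms.

0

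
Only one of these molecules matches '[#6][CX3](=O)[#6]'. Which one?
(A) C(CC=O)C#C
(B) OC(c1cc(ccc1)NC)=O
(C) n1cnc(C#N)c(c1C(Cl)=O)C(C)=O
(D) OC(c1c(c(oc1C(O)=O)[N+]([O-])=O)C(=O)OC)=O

[#6][CX3](=O)[#6] describes a carbonyl carbon (no H) flanked by two carbons (a ketone).
(A) has an aldehyde (-CHO) but the carbonyl carbon has H1, so it is not flanked by two carbons.
(B) has a carboxylic acid group (-C(=O)OH) but one neighbour of the carbonyl carbon is O, not C.
(C) contains an acetyl/ketone group (-C(=O)CH3), which satisfies every atom and bond constraint.
(D) has a carboxylic acid group (-C(=O)OH) but one neighbour of the carbonyl carbon is O, not C.
So the answer is (C).

C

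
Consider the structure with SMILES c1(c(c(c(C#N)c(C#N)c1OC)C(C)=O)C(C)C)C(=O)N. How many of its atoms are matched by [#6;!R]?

9

The query [#6;!R] means: carbon not in any ring.
Check the 21 heavy atoms by environment: 6× c (aromatic, in 6-ring) → no; 3× O (acyclic) → no; 9× C (acyclic) → match; 3× N (acyclic) → no.
That gives 9 matching atoms.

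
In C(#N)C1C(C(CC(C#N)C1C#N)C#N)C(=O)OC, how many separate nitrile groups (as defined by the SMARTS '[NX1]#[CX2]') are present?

4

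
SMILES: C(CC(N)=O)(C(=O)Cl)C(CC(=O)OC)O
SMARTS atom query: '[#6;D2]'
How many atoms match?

The query [#6;D2] means: any carbon bonded to exactly two heavy atoms.
Check the 15 heavy atoms by environment: 2× C (D2) → match; 5× C (D3) → no; 4× O (D1) → no; 1× O (D2) → no; 1× C (D1) → no; 1× N (D1) → no; 1× Cl (D1) → no.
That gives 2 matching atoms.

2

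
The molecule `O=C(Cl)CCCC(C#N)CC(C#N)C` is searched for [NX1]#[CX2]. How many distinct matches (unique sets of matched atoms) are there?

[NX1]#[CX2] is the SMARTS for a nitrile: a nitrogen triple-bonded to a two-connected carbon.
The molecule carries 2 separate instances of a nitrile (-C#N) meeting every constraint; each maps to a distinct set of atoms, giving 2 matches.

2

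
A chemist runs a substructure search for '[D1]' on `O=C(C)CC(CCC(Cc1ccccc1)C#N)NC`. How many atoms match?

The query [D1] means: atom with exactly one heavy-atom neighbour (degree 1).
Check the 19 heavy atoms by environment: 5× C (D2) → no; 3× C (D3) → no; 1× N (D1) → match; 1× N (D2) → no; 2× C (D1) → match; 1× c (aromatic, D3) → no; 5× c (aromatic, D2) → no; 1× O (D1) → match.
Summing the matching environments: 1 + 2 + 1 = 4 matching atoms.

4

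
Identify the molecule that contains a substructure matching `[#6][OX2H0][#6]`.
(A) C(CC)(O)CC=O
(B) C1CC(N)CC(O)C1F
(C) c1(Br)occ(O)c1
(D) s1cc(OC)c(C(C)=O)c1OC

D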